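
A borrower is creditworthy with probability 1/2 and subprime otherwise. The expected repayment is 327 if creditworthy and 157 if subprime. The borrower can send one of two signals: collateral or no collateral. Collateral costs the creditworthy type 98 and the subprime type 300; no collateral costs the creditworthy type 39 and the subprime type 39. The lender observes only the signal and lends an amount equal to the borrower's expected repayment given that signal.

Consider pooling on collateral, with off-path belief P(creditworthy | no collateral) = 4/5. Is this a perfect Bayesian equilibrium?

No

On the equilibrium path (collateral) the lender holds the prior 1/2 and pays 1/2·327 + 1/2·157 = 242. Off-path (no collateral) belief 4/5 gives 4/5·327 + 1/5·157 = 293.
Creditworthy: collateral gives 242 − 98 = 144; no collateral gives 293 − 39 = 254. Deviates. ✗
Subprime: collateral gives 242 − 300 = -58; no collateral gives 293 − 39 = 254. Deviates. ✗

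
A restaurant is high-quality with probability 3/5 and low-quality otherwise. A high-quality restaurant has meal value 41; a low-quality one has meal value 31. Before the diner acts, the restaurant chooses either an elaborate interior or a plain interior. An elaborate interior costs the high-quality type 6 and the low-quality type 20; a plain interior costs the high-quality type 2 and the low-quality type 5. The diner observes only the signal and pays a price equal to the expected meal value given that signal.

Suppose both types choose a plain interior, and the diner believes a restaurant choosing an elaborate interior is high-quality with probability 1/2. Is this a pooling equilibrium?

Yes

On the equilibrium path (plain interior) the diner holds the prior 3/5 and pays 3/5·41 + 2/5·31 = 37. Off-path (elaborate interior) belief 1/2 gives 1/2·41 + 1/2·31 = 36.
High-quality: plain interior gives 37 − 2 = 35; elaborate interior gives 36 − 6 = 30. Stays. ✓
Low-quality: plain interior gives 37 − 5 = 32; elaborate interior gives 36 − 20 = 16. Stays. ✓
Beliefs are Bayes-consistent on-path and both types best-respond.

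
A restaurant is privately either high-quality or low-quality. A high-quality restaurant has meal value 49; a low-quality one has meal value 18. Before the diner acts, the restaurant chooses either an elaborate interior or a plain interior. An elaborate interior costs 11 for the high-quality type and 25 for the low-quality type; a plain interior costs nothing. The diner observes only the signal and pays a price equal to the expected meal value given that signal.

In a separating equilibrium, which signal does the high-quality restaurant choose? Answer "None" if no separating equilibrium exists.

Try high-quality → elaborate interior, low-quality → plain interior:
  If types separate, elaborate interior earns payment 49 and plain interior earns 18.
  High-quality: elaborate interior gives 49 − 11 = 38; plain interior gives 18 − 0 = 18. No deviation. ✓
  Low-quality: plain interior gives 18 − 0 = 18; elaborate interior gives 49 − 25 = 24. Would deviate. ✗
Try high-quality → plain interior, low-quality → elaborate interior:
  If types separate, plain interior earns payment 49 and elaborate interior earns 18.
  High-quality: plain interior gives 49 − 0 = 49; elaborate interior gives 18 − 11 = 7. No deviation. ✓
  Low-quality: elaborate interior gives 18 − 25 = -7; plain interior gives 49 − 0 = 49. Would deviate. ✗
Neither assignment is incentive-compatible.

None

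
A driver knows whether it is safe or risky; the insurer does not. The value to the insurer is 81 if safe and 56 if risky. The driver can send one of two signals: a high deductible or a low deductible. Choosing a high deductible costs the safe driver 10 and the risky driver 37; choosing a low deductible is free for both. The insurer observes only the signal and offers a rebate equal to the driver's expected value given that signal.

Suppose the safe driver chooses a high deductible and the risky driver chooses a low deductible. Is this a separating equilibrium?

Yes

Under separation the insurer infers type exactly: high deductible → safe (pays 81), low deductible → risky (pays 56).
Safe: high deductible gives 81 − 10 = 71; low deductible gives 56 − 0 = 56. No deviation. ✓
Risky: low deductible gives 56 − 0 = 56; high deductible gives 81 − 37 = 44. No deviation. ✓
Both incentive constraints hold.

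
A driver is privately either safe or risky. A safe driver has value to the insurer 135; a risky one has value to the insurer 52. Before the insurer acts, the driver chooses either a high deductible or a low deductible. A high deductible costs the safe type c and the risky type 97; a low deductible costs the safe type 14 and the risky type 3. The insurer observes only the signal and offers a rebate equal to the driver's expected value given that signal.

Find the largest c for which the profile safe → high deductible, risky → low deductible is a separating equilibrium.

Under separation: high deductible → safe (pays 135); low deductible → risky (pays 52).
Risky: 52 − 3 = 49 ≥ 135 − 97 = 38. Holds regardless of c. ✓
Safe: 135 − c ≥ 52 − 14, so c ≤ 135 − 38 = 97.

97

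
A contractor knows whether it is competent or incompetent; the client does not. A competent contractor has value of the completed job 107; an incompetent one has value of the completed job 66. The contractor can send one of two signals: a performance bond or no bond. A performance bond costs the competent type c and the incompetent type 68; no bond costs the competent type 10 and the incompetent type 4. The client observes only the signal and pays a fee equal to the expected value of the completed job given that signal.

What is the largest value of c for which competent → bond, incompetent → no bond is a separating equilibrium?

Under separation: bond → competent (pays 107); no bond → incompetent (pays 66).
Incompetent: 66 − 4 = 62 ≥ 107 − 68 = 39. Holds regardless of c. ✓
Competent: 107 − c ≥ 66 − 10, so c ≤ 107 − 56 = 51.

51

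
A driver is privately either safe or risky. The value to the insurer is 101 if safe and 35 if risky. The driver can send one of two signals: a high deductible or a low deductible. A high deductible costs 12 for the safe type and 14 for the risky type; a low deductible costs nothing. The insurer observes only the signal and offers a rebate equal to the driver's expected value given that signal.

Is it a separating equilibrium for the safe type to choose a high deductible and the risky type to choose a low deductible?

Under separation the insurer infers type exactly: high deductible → safe (pays 101), low deductible → risky (pays 35).
Safe: high deductible gives 101 − 12 = 89; low deductible gives 35 − 0 = 35. No deviation. ✓
Risky: low deductible gives 35 − 0 = 35; high deductible gives 101 − 14 = 87. Would deviate. ✗

No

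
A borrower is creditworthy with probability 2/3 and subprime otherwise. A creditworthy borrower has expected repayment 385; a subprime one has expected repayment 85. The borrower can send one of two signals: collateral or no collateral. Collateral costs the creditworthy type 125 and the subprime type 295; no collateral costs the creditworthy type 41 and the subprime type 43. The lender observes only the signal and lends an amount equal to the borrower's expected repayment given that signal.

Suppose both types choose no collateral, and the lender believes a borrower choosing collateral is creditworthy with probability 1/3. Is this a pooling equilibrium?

At the pooled signal (no collateral) the lender holds the prior 2/3 and pays 2/3·385 + 1/3·85 = 285. Off-path (collateral) belief 1/3 gives 1/3·385 + 2/3·85 = 185.
Creditworthy: no collateral gives 285 − 41 = 244; collateral gives 185 − 125 = 60. Stays. ✓
Subprime: no collateral gives 285 − 43 = 242; collateral gives 185 − 295 = -110. Stays. ✓

Yes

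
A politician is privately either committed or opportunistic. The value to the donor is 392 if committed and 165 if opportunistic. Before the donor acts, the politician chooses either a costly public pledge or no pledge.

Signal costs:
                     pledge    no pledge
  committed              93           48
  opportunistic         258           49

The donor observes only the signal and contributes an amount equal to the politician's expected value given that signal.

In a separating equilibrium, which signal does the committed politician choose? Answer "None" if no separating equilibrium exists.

None

Try committed → pledge, opportunistic → no pledge:
  If types separate, pledge earns payment 392 and no pledge earns 165.
  Committed: pledge gives 392 − 93 = 299; no pledge gives 165 − 48 = 117. No deviation. ✓
  Opportunistic: no pledge gives 165 − 49 = 116; pledge gives 392 − 258 = 134. Would deviate. ✗
Try committed → no pledge, opportunistic → pledge:
  If types separate, no pledge earns payment 392 and pledge earns 165.
  Committed: no pledge gives 392 − 48 = 344; pledge gives 165 − 93 = 72. No deviation. ✓
  Opportunistic: pledge gives 165 − 258 = -93; no pledge gives 392 − 49 = 343. Would deviate. ✗
Neither assignment is incentive-compatible.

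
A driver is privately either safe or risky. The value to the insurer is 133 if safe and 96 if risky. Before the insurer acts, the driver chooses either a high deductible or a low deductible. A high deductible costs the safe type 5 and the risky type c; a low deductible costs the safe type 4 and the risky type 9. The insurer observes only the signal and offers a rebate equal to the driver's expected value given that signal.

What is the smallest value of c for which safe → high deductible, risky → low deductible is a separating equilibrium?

Under separation: high deductible → safe (pays 133); low deductible → risky (pays 96).
Safe: 133 − 5 = 128 ≥ 96 − 4 = 92. Holds regardless of c. ✓
Risky: 96 − 9 ≥ 133 − c, so c ≥ 133 − 87 = 46.

46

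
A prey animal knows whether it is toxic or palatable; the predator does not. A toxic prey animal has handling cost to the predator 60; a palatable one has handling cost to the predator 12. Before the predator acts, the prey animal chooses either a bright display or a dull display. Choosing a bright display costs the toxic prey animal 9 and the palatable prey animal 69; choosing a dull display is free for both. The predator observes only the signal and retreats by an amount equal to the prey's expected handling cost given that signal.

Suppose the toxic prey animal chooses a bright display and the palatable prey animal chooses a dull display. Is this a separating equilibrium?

If types separate, bright display earns payment 60 and dull display earns 12.
Toxic: bright display gives 60 − 9 = 51; dull display gives 12 − 0 = 12. No deviation. ✓
Palatable: dull display gives 12 − 0 = 12; bright display gives 60 − 69 = -9. No deviation. ✓
Both incentive constraints hold.

Yes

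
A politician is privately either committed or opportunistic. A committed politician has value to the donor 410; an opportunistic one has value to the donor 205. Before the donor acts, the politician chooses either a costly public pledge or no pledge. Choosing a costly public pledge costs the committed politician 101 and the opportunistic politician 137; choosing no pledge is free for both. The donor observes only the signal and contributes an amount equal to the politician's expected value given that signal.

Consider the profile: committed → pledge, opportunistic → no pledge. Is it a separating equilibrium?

No

Under separation the donor infers type exactly: pledge → committed (pays 410), no pledge → opportunistic (pays 205).
Committed: pledge gives 410 − 101 = 309; no pledge gives 205 − 0 = 205. No deviation. ✓
Opportunistic: no pledge gives 205 − 0 = 205; pledge gives 410 − 137 = 273. Would deviate. ✗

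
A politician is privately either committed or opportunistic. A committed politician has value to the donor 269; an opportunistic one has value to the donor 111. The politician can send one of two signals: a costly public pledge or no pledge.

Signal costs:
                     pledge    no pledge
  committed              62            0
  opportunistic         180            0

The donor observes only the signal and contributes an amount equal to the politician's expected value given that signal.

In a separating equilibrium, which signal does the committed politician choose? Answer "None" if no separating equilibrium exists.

Try committed → pledge, opportunistic → no pledge:
  If types separate, pledge earns payment 269 and no pledge earns 111.
  Committed: pledge gives 269 − 62 = 207; no pledge gives 111 − 0 = 111. No deviation. ✓
  Opportunistic: no pledge gives 111 − 0 = 111; pledge gives 269 − 180 = 89. No deviation. ✓
Both hold — the committed type sends pledge.

pledge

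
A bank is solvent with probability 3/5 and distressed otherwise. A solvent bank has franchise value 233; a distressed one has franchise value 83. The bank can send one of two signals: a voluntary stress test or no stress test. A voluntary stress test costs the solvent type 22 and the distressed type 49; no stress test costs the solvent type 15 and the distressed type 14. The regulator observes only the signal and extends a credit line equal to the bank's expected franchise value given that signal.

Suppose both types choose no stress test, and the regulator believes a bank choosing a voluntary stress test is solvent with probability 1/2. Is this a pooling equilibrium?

On the equilibrium path (no stress test) the regulator holds the prior 3/5 and pays 3/5·233 + 2/5·83 = 173. Off-path (stress test) belief 1/2 gives 1/2·233 + 1/2·83 = 158.
Solvent: no stress test gives 173 − 15 = 158; stress test gives 158 − 22 = 136. Stays. ✓
Distressed: no stress test gives 173 − 14 = 159; stress test gives 158 − 49 = 109. Stays. ✓
Beliefs are Bayes-consistent on-path and both types best-respond.

Yes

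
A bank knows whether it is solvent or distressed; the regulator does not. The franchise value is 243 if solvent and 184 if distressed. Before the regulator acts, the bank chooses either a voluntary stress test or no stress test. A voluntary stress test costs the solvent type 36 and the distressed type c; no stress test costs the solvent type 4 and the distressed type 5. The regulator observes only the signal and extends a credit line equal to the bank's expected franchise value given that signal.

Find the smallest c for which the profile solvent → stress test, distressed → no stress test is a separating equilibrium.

64

Under separation: stress test → solvent (pays 243); no stress test → distressed (pays 184).
Solvent: 243 − 36 = 207 ≥ 184 − 4 = 180. Holds regardless of c. ✓
Distressed: 184 − 5 ≥ 243 − c, so c ≥ 243 − 179 = 64.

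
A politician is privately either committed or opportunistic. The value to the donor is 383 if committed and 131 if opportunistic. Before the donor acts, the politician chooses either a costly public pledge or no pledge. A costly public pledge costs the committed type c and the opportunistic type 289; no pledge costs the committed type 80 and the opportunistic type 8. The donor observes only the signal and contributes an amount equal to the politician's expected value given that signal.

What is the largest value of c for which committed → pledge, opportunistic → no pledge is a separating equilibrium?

332

Under separation: pledge → committed (pays 383); no pledge → opportunistic (pays 131).
Opportunistic: 131 − 8 = 123 ≥ 383 − 289 = 94. Holds regardless of c. ✓
Committed: 383 − c ≥ 131 − 80, so c ≤ 383 − 51 = 332.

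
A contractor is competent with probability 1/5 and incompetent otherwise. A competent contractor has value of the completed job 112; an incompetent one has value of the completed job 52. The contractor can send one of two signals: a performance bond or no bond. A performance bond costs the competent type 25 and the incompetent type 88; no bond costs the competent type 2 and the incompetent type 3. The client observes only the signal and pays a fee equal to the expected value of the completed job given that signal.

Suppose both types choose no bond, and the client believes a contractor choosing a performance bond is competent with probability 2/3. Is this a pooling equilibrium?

No

On the equilibrium path (no bond) the client holds the prior 1/5 and pays 1/5·112 + 4/5·52 = 64. Off-path (bond) belief 2/3 gives 2/3·112 + 1/3·52 = 92.
Competent: no bond gives 64 − 2 = 62; bond gives 92 − 25 = 67. Deviates. ✗
Incompetent: no bond gives 64 − 3 = 61; bond gives 92 − 88 = 4. Stays. ✓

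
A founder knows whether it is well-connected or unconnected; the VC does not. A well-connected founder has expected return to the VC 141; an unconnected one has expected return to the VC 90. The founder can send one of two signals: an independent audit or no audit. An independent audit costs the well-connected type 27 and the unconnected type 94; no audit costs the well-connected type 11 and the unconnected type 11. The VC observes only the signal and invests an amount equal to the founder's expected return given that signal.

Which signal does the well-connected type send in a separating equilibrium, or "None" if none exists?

audit

Try well-connected → audit, unconnected → no audit:
  If types separate, audit earns payment 141 and no audit earns 90.
  Well-connected: audit gives 141 − 27 = 114; no audit gives 90 − 11 = 79. No deviation. ✓
  Unconnected: no audit gives 90 − 11 = 79; audit gives 141 − 94 = 47. No deviation. ✓
Both hold — the well-connected type sends audit.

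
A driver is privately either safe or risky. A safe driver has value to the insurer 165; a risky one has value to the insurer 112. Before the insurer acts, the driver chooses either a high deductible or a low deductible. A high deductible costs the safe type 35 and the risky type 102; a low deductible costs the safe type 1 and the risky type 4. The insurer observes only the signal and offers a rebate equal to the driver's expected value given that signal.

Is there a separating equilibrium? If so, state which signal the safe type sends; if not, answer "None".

high deductible

Try safe → high deductible, risky → low deductible:
  Under separation the insurer infers type exactly: high deductible → safe (pays 165), low deductible → risky (pays 112).
  Safe: high deductible gives 165 − 35 = 130; low deductible gives 112 − 1 = 111. No deviation. ✓
  Risky: low deductible gives 112 − 4 = 108; high deductible gives 165 − 102 = 63. No deviation. ✓
Both hold — the safe type sends high deductible.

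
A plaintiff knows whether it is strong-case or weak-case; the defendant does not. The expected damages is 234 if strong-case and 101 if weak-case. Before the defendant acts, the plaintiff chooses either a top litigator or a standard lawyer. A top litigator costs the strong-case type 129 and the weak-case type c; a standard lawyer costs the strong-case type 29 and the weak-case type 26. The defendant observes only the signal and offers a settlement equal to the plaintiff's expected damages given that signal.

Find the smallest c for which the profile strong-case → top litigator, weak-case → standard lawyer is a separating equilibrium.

Under separation: top litigator → strong-case (pays 234); standard lawyer → weak-case (pays 101).
Strong-case: 234 − 129 = 105 ≥ 101 − 29 = 72. Holds regardless of c. ✓
Weak-case: 101 − 26 ≥ 234 − c, so c ≥ 234 − 75 = 159.

159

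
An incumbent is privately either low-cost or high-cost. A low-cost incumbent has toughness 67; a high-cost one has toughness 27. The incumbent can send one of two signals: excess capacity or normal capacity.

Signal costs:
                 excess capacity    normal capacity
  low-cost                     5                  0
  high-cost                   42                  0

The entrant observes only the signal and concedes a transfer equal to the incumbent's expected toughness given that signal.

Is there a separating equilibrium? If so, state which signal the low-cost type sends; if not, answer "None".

Try low-cost → excess capacity, high-cost → normal capacity:
  If types separate, excess capacity earns payment 67 and normal capacity earns 27.
  Low-cost: excess capacity gives 67 − 5 = 62; normal capacity gives 27 − 0 = 27. No deviation. ✓
  High-cost: normal capacity gives 27 − 0 = 27; excess capacity gives 67 − 42 = 25. No deviation. ✓
Both hold — the low-cost type sends excess capacity.

excess capacity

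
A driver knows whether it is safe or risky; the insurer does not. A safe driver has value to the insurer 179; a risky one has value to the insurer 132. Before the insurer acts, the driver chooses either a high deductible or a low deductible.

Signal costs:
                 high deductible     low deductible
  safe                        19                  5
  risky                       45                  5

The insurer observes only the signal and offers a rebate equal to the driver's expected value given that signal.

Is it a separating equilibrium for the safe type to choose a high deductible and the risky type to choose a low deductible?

No

Under separation the insurer infers type exactly: high deductible → safe (pays 179), low deductible → risky (pays 132).
Safe: high deductible gives 179 − 19 = 160; low deductible gives 132 − 5 = 127. No deviation. ✓
Risky: low deductible gives 132 − 5 = 127; high deductible gives 179 − 45 = 134. Would deviate. ✗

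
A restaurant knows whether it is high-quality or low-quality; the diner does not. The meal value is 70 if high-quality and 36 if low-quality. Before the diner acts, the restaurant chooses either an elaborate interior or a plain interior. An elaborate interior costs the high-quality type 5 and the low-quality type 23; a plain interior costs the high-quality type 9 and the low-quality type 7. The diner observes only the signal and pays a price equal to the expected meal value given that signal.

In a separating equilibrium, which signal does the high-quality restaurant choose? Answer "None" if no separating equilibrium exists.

None

Try high-quality → elaborate interior, low-quality → plain interior:
  If types separate, elaborate interior earns payment 70 and plain interior earns 36.
  High-quality: elaborate interior gives 70 − 5 = 65; plain interior gives 36 − 9 = 27. No deviation. ✓
  Low-quality: plain interior gives 36 − 7 = 29; elaborate interior gives 70 − 23 = 47. Would deviate. ✗
Try high-quality → plain interior, low-quality → elaborate interior:
  If types separate, plain interior earns payment 70 and elaborate interior earns 36.
  High-quality: plain interior gives 70 − 9 = 61; elaborate interior gives 36 − 5 = 31. No deviation. ✓
  Low-quality: elaborate interior gives 36 − 23 = 13; plain interior gives 70 − 7 = 63. Would deviate. ✗
Neither assignment is incentive-compatible.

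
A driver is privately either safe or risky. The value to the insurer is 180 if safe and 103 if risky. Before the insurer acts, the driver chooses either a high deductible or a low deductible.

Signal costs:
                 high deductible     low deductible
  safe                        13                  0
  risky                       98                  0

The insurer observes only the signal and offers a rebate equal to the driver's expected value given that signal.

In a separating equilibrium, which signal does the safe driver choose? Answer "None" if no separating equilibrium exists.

Try safe → high deductible, risky → low deductible:
  If types separate, high deductible earns payment 180 and low deductible earns 103.
  Safe: high deductible gives 180 − 13 = 167; low deductible gives 103 − 0 = 103. No deviation. ✓
  Risky: low deductible gives 103 − 0 = 103; high deductible gives 180 − 98 = 82. No deviation. ✓
Both hold — the safe type sends high deductible.

high deductible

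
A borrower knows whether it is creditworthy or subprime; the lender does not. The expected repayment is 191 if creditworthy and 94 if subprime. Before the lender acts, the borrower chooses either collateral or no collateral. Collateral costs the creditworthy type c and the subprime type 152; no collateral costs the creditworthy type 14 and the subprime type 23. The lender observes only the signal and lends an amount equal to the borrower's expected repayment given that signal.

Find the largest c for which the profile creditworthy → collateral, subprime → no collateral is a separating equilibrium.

Under separation: collateral → creditworthy (pays 191); no collateral → subprime (pays 94).
Subprime: 94 − 23 = 71 ≥ 191 − 152 = 39. Holds regardless of c. ✓
Creditworthy: 191 − c ≥ 94 − 14, so c ≤ 191 − 80 = 111.

111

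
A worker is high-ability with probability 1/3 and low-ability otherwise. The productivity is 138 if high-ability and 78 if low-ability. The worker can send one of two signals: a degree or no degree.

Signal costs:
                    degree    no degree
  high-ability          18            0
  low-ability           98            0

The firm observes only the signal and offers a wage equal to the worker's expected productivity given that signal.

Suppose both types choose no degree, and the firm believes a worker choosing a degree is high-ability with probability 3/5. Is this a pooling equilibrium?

At the pooled signal (no degree) the firm holds the prior 1/3 and pays 1/3·138 + 2/3·78 = 98. Off-path (degree) belief 3/5 gives 3/5·138 + 2/5·78 = 114.
High-ability: no degree gives 98 − 0 = 98; degree gives 114 − 18 = 96. Stays. ✓
Low-ability: no degree gives 98 − 0 = 98; degree gives 114 − 98 = 16. Stays. ✓

Yes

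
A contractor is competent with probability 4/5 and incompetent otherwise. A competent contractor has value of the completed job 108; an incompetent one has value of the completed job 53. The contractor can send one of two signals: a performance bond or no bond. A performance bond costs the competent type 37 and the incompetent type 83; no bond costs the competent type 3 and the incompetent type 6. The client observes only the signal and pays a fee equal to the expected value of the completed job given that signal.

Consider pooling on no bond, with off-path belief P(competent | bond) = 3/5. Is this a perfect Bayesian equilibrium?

At the pooled signal (no bond) the client holds the prior 4/5 and pays 4/5·108 + 1/5·53 = 97. Off-path (bond) belief 3/5 gives 3/5·108 + 2/5·53 = 86.
Competent: no bond gives 97 − 3 = 94; bond gives 86 − 37 = 49. Stays. ✓
Incompetent: no bond gives 97 − 6 = 91; bond gives 86 − 83 = 3. Stays. ✓

Yes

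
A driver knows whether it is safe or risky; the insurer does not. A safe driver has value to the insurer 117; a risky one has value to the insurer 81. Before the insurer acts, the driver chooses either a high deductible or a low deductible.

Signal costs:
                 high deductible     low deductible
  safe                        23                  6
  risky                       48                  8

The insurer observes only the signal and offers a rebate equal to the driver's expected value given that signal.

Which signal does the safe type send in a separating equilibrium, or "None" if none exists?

high deductible

Try safe → high deductible, risky → low deductible:
  If types separate, high deductible earns payment 117 and low deductible earns 81.
  Safe: high deductible gives 117 − 23 = 94; low deductible gives 81 − 6 = 75. No deviation. ✓
  Risky: low deductible gives 81 − 8 = 73; high deductible gives 117 − 48 = 69. No deviation. ✓
Both hold — the safe type sends high deductible.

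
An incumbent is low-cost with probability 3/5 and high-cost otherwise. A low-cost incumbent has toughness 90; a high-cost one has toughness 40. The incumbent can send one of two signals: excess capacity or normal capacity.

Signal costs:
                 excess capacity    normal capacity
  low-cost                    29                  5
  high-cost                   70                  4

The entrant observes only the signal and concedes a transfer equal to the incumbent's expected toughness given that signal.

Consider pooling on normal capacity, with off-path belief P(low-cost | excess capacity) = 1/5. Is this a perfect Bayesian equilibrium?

At the pooled signal (normal capacity) the entrant holds the prior 3/5 and pays 3/5·90 + 2/5·40 = 70. Off-path (excess capacity) belief 1/5 gives 1/5·90 + 4/5·40 = 50.
Low-cost: normal capacity gives 70 − 5 = 65; excess capacity gives 50 − 29 = 21. Stays. ✓
High-cost: normal capacity gives 70 − 4 = 66; excess capacity gives 50 − 70 = -20. Stays. ✓

Yes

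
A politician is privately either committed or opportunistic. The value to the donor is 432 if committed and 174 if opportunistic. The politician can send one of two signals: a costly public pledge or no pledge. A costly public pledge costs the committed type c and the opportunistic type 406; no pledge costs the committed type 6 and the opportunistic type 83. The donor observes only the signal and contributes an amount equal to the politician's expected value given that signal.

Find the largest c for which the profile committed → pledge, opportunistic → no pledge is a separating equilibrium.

264

Under separation: pledge → committed (pays 432); no pledge → opportunistic (pays 174).
Opportunistic: 174 − 83 = 91 ≥ 432 − 406 = 26. Holds regardless of c. ✓
Committed: 432 − c ≥ 174 − 6, so c ≤ 432 − 168 = 264.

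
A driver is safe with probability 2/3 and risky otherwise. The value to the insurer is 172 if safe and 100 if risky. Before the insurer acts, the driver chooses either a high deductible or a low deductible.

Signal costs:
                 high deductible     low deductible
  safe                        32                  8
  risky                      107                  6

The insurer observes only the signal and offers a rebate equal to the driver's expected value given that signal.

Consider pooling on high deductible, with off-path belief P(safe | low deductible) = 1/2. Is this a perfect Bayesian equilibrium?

No

On the equilibrium path (high deductible) the insurer holds the prior 2/3 and pays 2/3·172 + 1/3·100 = 148. Off-path (low deductible) belief 1/2 gives 1/2·172 + 1/2·100 = 136.
Safe: high deductible gives 148 − 32 = 116; low deductible gives 136 − 8 = 128. Deviates. ✗
Risky: high deductible gives 148 − 107 = 41; low deductible gives 136 − 6 = 130. Deviates. ✗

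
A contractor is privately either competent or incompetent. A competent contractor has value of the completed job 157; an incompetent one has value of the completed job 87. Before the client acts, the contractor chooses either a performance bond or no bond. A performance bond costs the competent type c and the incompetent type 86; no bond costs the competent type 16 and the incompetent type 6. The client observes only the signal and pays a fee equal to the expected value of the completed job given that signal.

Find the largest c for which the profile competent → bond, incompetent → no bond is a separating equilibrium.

86

Under separation: bond → competent (pays 157); no bond → incompetent (pays 87).
Incompetent: 87 − 6 = 81 ≥ 157 − 86 = 71. Holds regardless of c. ✓
Competent: 157 − c ≥ 87 − 16, so c ≤ 157 − 71 = 86.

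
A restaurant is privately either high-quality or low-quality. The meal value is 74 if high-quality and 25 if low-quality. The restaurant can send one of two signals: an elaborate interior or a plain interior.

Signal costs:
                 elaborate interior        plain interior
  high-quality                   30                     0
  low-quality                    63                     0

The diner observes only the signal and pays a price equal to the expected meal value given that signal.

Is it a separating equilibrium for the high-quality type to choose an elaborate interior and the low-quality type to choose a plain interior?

Under separation the diner infers type exactly: elaborate interior → high-quality (pays 74), plain interior → low-quality (pays 25).
High-quality: elaborate interior gives 74 − 30 = 44; plain interior gives 25 − 0 = 25. No deviation. ✓
Low-quality: plain interior gives 25 − 0 = 25; elaborate interior gives 74 − 63 = 11. No deviation. ✓
Neither type gains from mimicking the other.

Yes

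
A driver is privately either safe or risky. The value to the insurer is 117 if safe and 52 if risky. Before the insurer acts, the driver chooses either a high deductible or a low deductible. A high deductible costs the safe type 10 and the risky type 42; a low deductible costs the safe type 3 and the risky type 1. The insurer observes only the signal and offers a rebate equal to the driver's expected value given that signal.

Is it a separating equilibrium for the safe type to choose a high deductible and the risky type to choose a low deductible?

No

If types separate, high deductible earns payment 117 and low deductible earns 52.
Safe: high deductible gives 117 − 10 = 107; low deductible gives 52 − 3 = 49. No deviation. ✓
Risky: low deductible gives 52 − 1 = 51; high deductible gives 117 − 42 = 75. Would deviate. ✗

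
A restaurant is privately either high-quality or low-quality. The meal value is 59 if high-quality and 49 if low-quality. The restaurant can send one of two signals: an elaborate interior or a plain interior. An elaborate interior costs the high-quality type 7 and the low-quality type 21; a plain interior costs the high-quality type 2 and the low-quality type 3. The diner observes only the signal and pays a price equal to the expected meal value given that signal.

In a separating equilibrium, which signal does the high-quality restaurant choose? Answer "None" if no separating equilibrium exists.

elaborate interior

Try high-quality → elaborate interior, low-quality → plain interior:
  If types separate, elaborate interior earns payment 59 and plain interior earns 49.
  High-quality: elaborate interior gives 59 − 7 = 52; plain interior gives 49 − 2 = 47. No deviation. ✓
  Low-quality: plain interior gives 49 − 3 = 46; elaborate interior gives 59 − 21 = 38. No deviation. ✓
Both hold — the high-quality type sends elaborate interior.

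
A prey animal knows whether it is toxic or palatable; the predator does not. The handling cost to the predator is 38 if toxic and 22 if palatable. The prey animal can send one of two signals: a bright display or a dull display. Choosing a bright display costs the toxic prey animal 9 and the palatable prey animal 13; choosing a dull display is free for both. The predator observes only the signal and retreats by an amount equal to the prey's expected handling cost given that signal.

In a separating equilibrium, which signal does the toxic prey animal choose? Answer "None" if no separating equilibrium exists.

None

Try toxic → bright display, palatable → dull display:
  If types separate, bright display earns payment 38 and dull display earns 22.
  Toxic: bright display gives 38 − 9 = 29; dull display gives 22 − 0 = 22. No deviation. ✓
  Palatable: dull display gives 22 − 0 = 22; bright display gives 38 − 13 = 25. Would deviate. ✗
Try toxic → dull display, palatable → bright display:
  If types separate, dull display earns payment 38 and bright display earns 22.
  Toxic: dull display gives 38 − 0 = 38; bright display gives 22 − 9 = 13. No deviation. ✓
  Palatable: bright display gives 22 − 13 = 9; dull display gives 38 − 0 = 38. Would deviate. ✗
Neither assignment is incentive-compatible.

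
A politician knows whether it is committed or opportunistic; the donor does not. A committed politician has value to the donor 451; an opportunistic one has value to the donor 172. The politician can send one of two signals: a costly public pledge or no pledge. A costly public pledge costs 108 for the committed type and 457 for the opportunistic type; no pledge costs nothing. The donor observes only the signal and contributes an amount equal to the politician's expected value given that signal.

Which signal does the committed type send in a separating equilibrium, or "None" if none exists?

pledge

Try committed → pledge, opportunistic → no pledge:
  Under separation the donor infers type exactly: pledge → committed (pays 451), no pledge → opportunistic (pays 172).
  Committed: pledge gives 451 − 108 = 343; no pledge gives 172 − 0 = 172. No deviation. ✓
  Opportunistic: no pledge gives 172 − 0 = 172; pledge gives 451 − 457 = -6. No deviation. ✓
Both hold — the committed type sends pledge.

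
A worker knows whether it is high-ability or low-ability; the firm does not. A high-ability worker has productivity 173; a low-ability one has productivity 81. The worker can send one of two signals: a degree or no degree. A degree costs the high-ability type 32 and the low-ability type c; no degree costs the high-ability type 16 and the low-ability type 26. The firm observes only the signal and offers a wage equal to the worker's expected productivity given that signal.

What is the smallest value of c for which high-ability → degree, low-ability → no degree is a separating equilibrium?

118

Under separation: degree → high-ability (pays 173); no degree → low-ability (pays 81).
High-ability: 173 − 32 = 141 ≥ 81 − 16 = 65. Holds regardless of c. ✓
Low-ability: 81 − 26 ≥ 173 − c, so c ≥ 173 − 55 = 118.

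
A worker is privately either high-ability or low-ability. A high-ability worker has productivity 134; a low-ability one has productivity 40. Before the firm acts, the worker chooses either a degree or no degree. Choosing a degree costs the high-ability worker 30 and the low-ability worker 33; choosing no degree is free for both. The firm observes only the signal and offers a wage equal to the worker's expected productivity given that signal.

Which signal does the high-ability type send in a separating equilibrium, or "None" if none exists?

None

Try high-ability → degree, low-ability → no degree:
  If types separate, degree earns payment 134 and no degree earns 40.
  High-ability: degree gives 134 − 30 = 104; no degree gives 40 − 0 = 40. No deviation. ✓
  Low-ability: no degree gives 40 − 0 = 40; degree gives 134 − 33 = 101. Would deviate. ✗
Try high-ability → no degree, low-ability → degree:
  If types separate, no degree earns payment 134 and degree earns 40.
  High-ability: no degree gives 134 − 0 = 134; degree gives 40 − 30 = 10. No deviation. ✓
  Low-ability: degree gives 40 − 33 = 7; no degree gives 134 − 0 = 134. Would deviate. ✗
Neither assignment is incentive-compatible.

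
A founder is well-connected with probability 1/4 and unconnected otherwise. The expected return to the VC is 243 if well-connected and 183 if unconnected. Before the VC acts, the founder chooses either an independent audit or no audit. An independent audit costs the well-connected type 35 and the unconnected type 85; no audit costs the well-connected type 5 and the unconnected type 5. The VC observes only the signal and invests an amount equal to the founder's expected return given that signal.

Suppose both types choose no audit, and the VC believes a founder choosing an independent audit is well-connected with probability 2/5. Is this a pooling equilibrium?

Yes

At the pooled signal (no audit) the VC holds the prior 1/4 and pays 1/4·243 + 3/4·183 = 198. Off-path (audit) belief 2/5 gives 2/5·243 + 3/5·183 = 207.
Well-connected: no audit gives 198 − 5 = 193; audit gives 207 − 35 = 172. Stays. ✓
Unconnected: no audit gives 198 − 5 = 193; audit gives 207 − 85 = 122. Stays. ✓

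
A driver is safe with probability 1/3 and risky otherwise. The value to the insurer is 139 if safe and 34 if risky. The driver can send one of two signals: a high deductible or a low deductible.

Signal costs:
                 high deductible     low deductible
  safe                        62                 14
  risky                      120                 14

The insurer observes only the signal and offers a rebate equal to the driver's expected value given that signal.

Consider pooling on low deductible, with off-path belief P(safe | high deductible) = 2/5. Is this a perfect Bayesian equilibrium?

Yes

On the equilibrium path (low deductible) the insurer holds the prior 1/3 and pays 1/3·139 + 2/3·34 = 69. Off-path (high deductible) belief 2/5 gives 2/5·139 + 3/5·34 = 76.
Safe: low deductible gives 69 − 14 = 55; high deductible gives 76 − 62 = 14. Stays. ✓
Risky: low deductible gives 69 − 14 = 55; high deductible gives 76 − 120 = -44. Stays. ✓
Beliefs are Bayes-consistent on-path and both types best-respond.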